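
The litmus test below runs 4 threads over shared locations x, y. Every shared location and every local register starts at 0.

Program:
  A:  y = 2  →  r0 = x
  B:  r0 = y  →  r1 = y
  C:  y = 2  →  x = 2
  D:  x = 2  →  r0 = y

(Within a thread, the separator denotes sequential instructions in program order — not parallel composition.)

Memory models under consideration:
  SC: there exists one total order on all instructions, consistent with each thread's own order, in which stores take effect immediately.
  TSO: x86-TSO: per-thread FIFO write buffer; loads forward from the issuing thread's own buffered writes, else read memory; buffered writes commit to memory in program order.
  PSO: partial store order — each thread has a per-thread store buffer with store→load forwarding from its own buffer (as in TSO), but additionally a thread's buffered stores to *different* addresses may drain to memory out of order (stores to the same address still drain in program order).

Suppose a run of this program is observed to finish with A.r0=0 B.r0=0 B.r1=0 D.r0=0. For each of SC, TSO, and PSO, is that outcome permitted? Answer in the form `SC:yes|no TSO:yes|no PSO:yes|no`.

outcome vector order: (A.r0,B.r0,B.r1,D.r0)
[SC] allowed = {(0,0,0,2) (0,0,2,2) (0,2,2,2) (2,0,0,0) (2,0,0,2) (2,0,2,0) (2,0,2,2) (2,2,2,0) (2,2,2,2)}
[TSO] allowed = {(0,0,0,0) (0,0,0,2) (0,0,2,0) (0,0,2,2) (0,2,2,0) (0,2,2,2) (2,0,0,0) (2,0,0,2) (2,0,2,0) (2,0,2,2) (2,2,2,0) (2,2,2,2)}
[PSO] allowed = {(0,0,0,0) (0,0,0,2) (0,0,2,0) (0,0,2,2) (0,2,2,0) (0,2,2,2) (2,0,0,0) (2,0,0,2) (2,0,2,0) (2,0,2,2) (2,2,2,0) (2,2,2,2)}
target (0,0,0,0) ∈ {TSO,PSO}

SC:no TSO:yes PSO:yes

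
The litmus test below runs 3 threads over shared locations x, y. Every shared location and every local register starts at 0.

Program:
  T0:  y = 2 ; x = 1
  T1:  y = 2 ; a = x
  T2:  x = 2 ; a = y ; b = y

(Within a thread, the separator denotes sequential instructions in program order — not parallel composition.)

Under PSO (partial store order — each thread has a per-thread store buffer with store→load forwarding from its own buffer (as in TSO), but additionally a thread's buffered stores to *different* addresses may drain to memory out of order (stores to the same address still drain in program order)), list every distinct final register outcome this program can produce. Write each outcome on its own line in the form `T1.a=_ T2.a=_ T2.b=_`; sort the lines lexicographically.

outcome vector order: (T1.a,T2.a,T2.b)
|PSO outcomes| = 9

T1.a=0 T2.a=0 T2.b=0
T1.a=0 T2.a=0 T2.b=2
T1.a=0 T2.a=2 T2.b=2
T1.a=1 T2.a=0 T2.b=0
T1.a=1 T2.a=0 T2.b=2
T1.a=1 T2.a=2 T2.b=2
T1.a=2 T2.a=0 T2.b=0
T1.a=2 T2.a=0 T2.b=2
T1.a=2 T2.a=2 T2.b=2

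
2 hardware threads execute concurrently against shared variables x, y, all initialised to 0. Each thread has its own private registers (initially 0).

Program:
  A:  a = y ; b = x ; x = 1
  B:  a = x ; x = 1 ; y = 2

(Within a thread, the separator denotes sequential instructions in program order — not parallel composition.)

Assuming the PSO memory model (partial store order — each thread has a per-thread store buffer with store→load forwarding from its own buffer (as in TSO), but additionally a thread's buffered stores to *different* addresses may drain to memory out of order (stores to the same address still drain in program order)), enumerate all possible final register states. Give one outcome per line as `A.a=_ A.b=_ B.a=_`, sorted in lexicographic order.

A.a=0 A.b=0 B.a=0
A.a=0 A.b=0 B.a=1
A.a=0 A.b=1 B.a=0
A.a=2 A.b=0 B.a=0
A.a=2 A.b=1 B.a=0

outcome vector order: (A.a,A.b,B.a)
|PSO outcomes| = 5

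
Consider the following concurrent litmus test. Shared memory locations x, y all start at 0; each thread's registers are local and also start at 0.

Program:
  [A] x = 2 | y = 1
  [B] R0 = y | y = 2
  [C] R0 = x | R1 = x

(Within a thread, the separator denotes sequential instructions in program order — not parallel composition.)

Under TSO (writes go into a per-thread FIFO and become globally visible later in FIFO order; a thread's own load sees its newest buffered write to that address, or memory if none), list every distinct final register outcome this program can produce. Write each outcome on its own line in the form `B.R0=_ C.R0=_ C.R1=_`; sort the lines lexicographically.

B.R0=0 C.R0=0 C.R1=0
B.R0=0 C.R0=0 C.R1=2
B.R0=0 C.R0=2 C.R1=2
B.R0=1 C.R0=0 C.R1=0
B.R0=1 C.R0=0 C.R1=2
B.R0=1 C.R0=2 C.R1=2

outcome vector order: (B.R0,C.R0,C.R1)
|TSO outcomes| = 6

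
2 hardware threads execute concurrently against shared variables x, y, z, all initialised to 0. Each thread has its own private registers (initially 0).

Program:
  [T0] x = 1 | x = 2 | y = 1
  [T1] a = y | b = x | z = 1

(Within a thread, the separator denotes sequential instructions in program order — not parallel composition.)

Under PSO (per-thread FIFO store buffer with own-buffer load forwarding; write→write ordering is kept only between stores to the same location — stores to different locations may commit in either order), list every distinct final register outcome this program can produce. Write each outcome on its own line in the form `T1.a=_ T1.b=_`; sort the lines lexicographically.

T1.a=0 T1.b=0
T1.a=0 T1.b=1
T1.a=0 T1.b=2
T1.a=1 T1.b=0
T1.a=1 T1.b=1
T1.a=1 T1.b=2

outcome vector order: (T1.a,T1.b)
|PSO outcomes| = 6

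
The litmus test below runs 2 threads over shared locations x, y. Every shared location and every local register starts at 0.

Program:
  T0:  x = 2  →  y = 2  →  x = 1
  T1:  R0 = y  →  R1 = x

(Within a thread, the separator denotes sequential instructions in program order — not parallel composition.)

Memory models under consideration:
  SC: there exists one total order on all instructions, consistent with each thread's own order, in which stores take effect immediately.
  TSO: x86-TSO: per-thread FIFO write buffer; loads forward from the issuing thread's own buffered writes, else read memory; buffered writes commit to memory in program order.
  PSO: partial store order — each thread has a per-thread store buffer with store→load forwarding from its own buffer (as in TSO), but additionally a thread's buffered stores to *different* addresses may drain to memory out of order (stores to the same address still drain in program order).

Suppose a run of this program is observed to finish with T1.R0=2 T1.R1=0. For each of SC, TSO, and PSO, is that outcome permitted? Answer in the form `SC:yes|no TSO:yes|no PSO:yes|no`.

SC:no TSO:no PSO:yes

outcome vector order: (T1.R0,T1.R1)
SC (5): (0,0), (0,1), (0,2), (2,1), (2,2)
TSO (5): (0,0), (0,1), (0,2), (2,1), (2,2)
PSO (6): (0,0), (0,1), (0,2), (2,0), (2,1), (2,2)
target (2,0) ∈ {PSO}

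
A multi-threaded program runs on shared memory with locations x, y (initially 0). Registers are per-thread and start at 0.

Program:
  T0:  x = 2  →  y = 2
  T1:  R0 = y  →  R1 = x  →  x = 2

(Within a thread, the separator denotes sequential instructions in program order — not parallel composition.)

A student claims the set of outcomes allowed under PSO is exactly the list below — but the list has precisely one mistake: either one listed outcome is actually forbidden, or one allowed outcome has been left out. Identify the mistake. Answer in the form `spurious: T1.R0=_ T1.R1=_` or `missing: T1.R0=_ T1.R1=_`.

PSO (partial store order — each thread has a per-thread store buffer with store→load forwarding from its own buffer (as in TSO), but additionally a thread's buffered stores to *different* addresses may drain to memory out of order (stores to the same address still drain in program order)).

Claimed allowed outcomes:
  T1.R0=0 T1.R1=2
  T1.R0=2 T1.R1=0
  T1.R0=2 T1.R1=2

outcome vector order: (T1.R0,T1.R1)
under PSO → (0,0), (0,2), (2,0), (2,2)
PSO∖claimed = {(0,0)}

missing: T1.R0=0 T1.R1=0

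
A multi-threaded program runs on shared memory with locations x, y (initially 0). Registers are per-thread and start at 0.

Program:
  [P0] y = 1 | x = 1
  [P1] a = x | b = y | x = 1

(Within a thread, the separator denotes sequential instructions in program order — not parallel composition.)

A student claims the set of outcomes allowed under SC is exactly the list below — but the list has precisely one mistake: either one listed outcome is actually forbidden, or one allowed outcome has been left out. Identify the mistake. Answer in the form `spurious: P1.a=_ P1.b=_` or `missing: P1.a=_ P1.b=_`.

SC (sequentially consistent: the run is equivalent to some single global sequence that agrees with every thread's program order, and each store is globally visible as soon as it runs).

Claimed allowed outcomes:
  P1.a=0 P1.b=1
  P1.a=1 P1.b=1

outcome vector order: (P1.a,P1.b)
SC (3): 0/0, 0/1, 1/1
SC∖claimed = {0/0}

missing: P1.a=0 P1.b=0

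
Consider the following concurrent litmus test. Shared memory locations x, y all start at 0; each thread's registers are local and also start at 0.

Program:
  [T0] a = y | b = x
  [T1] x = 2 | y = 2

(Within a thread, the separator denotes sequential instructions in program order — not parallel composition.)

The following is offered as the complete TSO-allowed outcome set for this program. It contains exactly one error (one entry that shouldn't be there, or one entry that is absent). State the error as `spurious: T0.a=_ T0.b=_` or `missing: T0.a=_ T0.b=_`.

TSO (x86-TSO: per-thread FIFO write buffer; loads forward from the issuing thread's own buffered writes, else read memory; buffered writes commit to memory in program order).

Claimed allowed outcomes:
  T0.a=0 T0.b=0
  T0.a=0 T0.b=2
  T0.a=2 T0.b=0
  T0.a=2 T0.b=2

spurious: T0.a=2 T0.b=0

outcome vector order: (T0.a,T0.b)
[TSO] allowed = {(0,0); (0,2); (2,2)}
claimed∖TSO = {(2,0)}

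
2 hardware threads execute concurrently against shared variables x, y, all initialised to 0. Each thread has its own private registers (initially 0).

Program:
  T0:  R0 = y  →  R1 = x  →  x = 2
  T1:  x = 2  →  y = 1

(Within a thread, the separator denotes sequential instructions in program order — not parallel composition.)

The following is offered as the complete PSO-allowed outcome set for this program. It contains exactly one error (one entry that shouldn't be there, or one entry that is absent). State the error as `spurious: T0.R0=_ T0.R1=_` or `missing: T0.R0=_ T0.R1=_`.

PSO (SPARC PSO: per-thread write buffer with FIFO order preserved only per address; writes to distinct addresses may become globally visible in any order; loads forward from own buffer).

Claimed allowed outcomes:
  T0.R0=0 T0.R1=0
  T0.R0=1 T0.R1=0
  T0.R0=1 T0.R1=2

outcome vector order: (T0.R0,T0.R1)
PSO: 4 outcomes — {00; 02; 10; 12}
PSO∖claimed = {02}

missing: T0.R0=0 T0.R1=2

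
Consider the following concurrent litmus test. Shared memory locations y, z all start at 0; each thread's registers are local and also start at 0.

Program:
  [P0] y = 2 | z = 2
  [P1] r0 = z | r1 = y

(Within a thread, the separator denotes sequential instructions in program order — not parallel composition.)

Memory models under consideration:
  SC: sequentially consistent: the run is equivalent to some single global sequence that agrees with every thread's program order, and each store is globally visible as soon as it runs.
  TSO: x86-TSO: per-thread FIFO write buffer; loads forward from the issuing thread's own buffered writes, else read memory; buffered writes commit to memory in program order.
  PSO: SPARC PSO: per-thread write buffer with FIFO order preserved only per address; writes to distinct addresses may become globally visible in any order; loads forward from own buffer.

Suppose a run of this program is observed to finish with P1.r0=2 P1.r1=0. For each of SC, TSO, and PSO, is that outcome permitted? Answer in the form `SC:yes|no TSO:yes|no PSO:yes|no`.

outcome vector order: (P1.r0,P1.r1)
SC (3): (0,0) (0,2) (2,2)
TSO (3): (0,0) (0,2) (2,2)
PSO (4): (0,0) (0,2) (2,0) (2,2)
target (2,0) ∈ {PSO}

SC:no TSO:no PSO:yes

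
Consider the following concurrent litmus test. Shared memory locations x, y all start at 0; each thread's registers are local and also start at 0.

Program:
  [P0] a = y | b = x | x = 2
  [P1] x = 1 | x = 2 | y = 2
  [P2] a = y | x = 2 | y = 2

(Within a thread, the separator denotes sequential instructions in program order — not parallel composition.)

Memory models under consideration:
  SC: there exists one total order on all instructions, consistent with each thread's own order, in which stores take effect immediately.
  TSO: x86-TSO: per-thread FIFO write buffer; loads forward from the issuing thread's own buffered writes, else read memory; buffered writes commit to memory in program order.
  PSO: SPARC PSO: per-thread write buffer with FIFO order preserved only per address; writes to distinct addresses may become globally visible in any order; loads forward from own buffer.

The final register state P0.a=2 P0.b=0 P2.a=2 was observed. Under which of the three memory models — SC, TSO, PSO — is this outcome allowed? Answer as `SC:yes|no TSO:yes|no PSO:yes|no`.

SC:no TSO:no PSO:yes

outcome vector order: (P0.a,P0.b,P2.a)
SC: 9 outcomes — {(0,0,0), (0,0,2), (0,1,0), (0,1,2), (0,2,0), (0,2,2), (2,1,0), (2,2,0), (2,2,2)}
TSO: 9 outcomes — {(0,0,0), (0,0,2), (0,1,0), (0,1,2), (0,2,0), (0,2,2), (2,1,0), (2,2,0), (2,2,2)}
PSO: 12 outcomes — {(0,0,0), (0,0,2), (0,1,0), (0,1,2), (0,2,0), (0,2,2), (2,0,0), (2,0,2), (2,1,0), (2,1,2), (2,2,0), (2,2,2)}
target (2,0,2) ∈ {PSO}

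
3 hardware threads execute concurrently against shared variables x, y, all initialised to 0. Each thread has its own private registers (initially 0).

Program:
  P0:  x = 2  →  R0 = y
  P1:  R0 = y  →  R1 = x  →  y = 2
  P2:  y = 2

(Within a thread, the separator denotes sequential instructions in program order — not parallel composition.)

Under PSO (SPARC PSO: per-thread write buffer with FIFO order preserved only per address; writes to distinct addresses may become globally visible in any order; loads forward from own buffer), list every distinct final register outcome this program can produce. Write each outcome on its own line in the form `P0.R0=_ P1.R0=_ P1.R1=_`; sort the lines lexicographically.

outcome vector order: (P0.R0,P1.R0,P1.R1)
|PSO outcomes| = 8

P0.R0=0 P1.R0=0 P1.R1=0
P0.R0=0 P1.R0=0 P1.R1=2
P0.R0=0 P1.R0=2 P1.R1=0
P0.R0=0 P1.R0=2 P1.R1=2
P0.R0=2 P1.R0=0 P1.R1=0
P0.R0=2 P1.R0=0 P1.R1=2
P0.R0=2 P1.R0=2 P1.R1=0
P0.R0=2 P1.R0=2 P1.R1=2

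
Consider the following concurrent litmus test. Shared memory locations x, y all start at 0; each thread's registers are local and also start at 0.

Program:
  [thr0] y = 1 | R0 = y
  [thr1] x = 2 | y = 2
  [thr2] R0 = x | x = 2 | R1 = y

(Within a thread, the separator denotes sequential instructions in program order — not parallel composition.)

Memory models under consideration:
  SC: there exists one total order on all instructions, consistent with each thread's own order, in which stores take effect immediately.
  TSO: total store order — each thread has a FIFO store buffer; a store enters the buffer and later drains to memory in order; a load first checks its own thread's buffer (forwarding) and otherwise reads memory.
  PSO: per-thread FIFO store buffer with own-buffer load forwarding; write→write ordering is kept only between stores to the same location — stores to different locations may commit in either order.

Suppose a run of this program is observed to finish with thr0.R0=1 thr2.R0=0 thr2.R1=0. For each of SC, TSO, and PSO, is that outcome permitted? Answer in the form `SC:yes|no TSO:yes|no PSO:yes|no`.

outcome vector order: (thr0.R0,thr2.R0,thr2.R1)
[SC] allowed = {1/0/0; 1/0/1; 1/0/2; 1/2/0; 1/2/1; 1/2/2; 2/0/0; 2/0/1; 2/0/2; 2/2/0; 2/2/1; 2/2/2}
[TSO] allowed = {1/0/0; 1/0/1; 1/0/2; 1/2/0; 1/2/1; 1/2/2; 2/0/0; 2/0/1; 2/0/2; 2/2/0; 2/2/1; 2/2/2}
[PSO] allowed = {1/0/0; 1/0/1; 1/0/2; 1/2/0; 1/2/1; 1/2/2; 2/0/0; 2/0/1; 2/0/2; 2/2/0; 2/2/1; 2/2/2}
target 1/0/0 ∈ {SC,TSO,PSO}

SC:yes TSO:yes PSO:yes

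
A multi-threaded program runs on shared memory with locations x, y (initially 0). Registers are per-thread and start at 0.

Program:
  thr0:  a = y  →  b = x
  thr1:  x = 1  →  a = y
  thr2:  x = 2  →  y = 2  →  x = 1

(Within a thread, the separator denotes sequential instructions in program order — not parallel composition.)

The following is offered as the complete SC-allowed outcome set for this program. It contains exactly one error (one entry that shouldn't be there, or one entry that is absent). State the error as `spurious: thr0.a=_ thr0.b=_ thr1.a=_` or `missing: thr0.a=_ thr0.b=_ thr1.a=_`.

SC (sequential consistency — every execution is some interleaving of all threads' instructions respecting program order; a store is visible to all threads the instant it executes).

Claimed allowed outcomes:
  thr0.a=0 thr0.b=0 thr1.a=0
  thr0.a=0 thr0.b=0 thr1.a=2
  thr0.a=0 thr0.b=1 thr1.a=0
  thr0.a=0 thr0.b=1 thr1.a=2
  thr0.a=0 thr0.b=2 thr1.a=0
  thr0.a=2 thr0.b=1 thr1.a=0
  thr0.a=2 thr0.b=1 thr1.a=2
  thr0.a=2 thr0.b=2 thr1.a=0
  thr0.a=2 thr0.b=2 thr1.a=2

outcome vector order: (thr0.a,thr0.b,thr1.a)
under SC → <0 0 0>; <0 0 2>; <0 1 0>; <0 1 2>; <0 2 0>; <0 2 2>; <2 1 0>; <2 1 2>; <2 2 0>; <2 2 2>
SC∖claimed = {<0 2 2>}

missing: thr0.a=0 thr0.b=2 thr1.a=2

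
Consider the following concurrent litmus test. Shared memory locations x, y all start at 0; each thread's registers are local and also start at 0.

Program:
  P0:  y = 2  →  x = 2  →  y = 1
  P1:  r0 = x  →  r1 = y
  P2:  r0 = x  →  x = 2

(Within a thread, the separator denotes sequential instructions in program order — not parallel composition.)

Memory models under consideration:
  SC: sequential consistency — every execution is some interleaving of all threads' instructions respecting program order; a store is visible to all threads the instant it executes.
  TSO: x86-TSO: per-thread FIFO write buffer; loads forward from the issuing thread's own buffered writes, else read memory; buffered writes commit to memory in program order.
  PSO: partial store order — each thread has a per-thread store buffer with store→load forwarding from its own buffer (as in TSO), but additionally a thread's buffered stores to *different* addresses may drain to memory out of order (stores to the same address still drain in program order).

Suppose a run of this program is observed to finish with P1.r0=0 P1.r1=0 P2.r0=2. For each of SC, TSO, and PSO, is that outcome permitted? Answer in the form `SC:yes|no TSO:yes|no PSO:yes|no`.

outcome vector order: (P1.r0,P1.r1,P2.r0)
SC: 11 outcomes — {000; 002; 010; 012; 020; 022; 200; 210; 212; 220; 222}
TSO: 11 outcomes — {000; 002; 010; 012; 020; 022; 200; 210; 212; 220; 222}
PSO: 12 outcomes — {000; 002; 010; 012; 020; 022; 200; 202; 210; 212; 220; 222}
target 002 ∈ {SC,TSO,PSO}

SC:yes TSO:yes PSO:yes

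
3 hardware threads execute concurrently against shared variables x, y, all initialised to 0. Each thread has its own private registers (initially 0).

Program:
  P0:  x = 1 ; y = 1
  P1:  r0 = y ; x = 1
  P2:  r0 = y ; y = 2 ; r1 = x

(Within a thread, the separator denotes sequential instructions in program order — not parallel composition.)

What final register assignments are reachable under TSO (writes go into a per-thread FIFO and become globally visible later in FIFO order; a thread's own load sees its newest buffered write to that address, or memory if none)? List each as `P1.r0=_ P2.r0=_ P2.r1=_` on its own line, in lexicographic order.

outcome vector order: (P1.r0,P2.r0,P2.r1)
|TSO outcomes| = 9

P1.r0=0 P2.r0=0 P2.r1=0
P1.r0=0 P2.r0=0 P2.r1=1
P1.r0=0 P2.r0=1 P2.r1=1
P1.r0=1 P2.r0=0 P2.r1=0
P1.r0=1 P2.r0=0 P2.r1=1
P1.r0=1 P2.r0=1 P2.r1=1
P1.r0=2 P2.r0=0 P2.r1=0
P1.r0=2 P2.r0=0 P2.r1=1
P1.r0=2 P2.r0=1 P2.r1=1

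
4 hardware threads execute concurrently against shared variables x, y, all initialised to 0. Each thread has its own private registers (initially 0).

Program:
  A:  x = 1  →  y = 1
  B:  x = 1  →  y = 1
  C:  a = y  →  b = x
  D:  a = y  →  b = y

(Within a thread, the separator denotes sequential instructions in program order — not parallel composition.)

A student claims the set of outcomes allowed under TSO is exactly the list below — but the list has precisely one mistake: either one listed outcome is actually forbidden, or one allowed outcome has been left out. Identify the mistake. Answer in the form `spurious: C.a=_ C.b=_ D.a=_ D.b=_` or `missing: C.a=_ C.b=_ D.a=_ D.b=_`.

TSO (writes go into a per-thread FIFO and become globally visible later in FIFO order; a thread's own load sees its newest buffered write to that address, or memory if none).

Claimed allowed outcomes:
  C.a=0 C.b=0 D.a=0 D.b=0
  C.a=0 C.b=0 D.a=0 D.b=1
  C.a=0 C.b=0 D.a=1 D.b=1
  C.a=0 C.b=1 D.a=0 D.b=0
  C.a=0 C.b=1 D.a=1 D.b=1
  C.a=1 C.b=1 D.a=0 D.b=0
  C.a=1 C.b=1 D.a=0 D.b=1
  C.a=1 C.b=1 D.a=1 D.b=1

missing: C.a=0 C.b=1 D.a=0 D.b=1

outcome vector order: (C.a,C.b,D.a,D.b)
TSO (9): 0/0/0/0, 0/0/0/1, 0/0/1/1, 0/1/0/0, 0/1/0/1, 0/1/1/1, 1/1/0/0, 1/1/0/1, 1/1/1/1
TSO∖claimed = {0/1/0/1}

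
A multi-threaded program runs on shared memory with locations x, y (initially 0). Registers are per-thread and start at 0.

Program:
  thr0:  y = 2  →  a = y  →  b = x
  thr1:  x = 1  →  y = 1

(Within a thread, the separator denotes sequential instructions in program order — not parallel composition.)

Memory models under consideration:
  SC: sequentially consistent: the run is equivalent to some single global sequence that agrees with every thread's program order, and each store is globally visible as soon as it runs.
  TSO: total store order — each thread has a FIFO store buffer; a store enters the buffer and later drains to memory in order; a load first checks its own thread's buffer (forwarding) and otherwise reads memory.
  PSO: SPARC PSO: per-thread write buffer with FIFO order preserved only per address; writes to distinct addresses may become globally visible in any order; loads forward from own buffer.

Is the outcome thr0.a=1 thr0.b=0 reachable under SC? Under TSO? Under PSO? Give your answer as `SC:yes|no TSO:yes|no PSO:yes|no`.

outcome vector order: (thr0.a,thr0.b)
SC: 3 outcomes — {<1 1>, <2 0>, <2 1>}
TSO: 3 outcomes — {<1 1>, <2 0>, <2 1>}
PSO: 4 outcomes — {<1 0>, <1 1>, <2 0>, <2 1>}
target <1 0> ∈ {PSO}

SC:no TSO:no PSO:yes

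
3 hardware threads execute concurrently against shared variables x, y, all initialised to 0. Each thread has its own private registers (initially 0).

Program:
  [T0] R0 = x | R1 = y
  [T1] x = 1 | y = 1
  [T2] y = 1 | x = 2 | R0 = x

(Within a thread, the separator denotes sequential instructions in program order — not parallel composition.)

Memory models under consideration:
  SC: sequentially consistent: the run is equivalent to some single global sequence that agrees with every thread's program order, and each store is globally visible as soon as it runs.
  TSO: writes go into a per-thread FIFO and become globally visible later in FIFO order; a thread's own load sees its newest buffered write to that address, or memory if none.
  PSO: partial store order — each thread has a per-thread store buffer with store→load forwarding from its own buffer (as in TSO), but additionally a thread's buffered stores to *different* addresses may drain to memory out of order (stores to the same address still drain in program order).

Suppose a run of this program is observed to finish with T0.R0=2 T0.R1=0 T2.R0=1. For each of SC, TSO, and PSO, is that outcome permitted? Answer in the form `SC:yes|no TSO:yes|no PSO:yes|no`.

SC:no TSO:no PSO:yes

outcome vector order: (T0.R0,T0.R1,T2.R0)
SC: 9 outcomes — {(0,0,1); (0,0,2); (0,1,1); (0,1,2); (1,0,2); (1,1,1); (1,1,2); (2,1,1); (2,1,2)}
TSO: 9 outcomes — {(0,0,1); (0,0,2); (0,1,1); (0,1,2); (1,0,2); (1,1,1); (1,1,2); (2,1,1); (2,1,2)}
PSO: 12 outcomes — {(0,0,1); (0,0,2); (0,1,1); (0,1,2); (1,0,1); (1,0,2); (1,1,1); (1,1,2); (2,0,1); (2,0,2); (2,1,1); (2,1,2)}
target (2,0,1) ∈ {PSO}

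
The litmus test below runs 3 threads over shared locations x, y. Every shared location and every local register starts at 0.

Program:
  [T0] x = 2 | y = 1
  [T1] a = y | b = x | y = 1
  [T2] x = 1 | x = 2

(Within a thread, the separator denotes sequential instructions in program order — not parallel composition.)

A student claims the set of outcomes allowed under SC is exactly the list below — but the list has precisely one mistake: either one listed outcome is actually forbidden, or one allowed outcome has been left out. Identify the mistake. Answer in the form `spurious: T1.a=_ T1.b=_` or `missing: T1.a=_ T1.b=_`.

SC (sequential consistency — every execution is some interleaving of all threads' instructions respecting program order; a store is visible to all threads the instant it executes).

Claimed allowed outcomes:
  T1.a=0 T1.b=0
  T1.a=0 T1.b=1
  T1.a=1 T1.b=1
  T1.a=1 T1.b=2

missing: T1.a=0 T1.b=2

outcome vector order: (T1.a,T1.b)
SC: 5 outcomes — {(0,0), (0,1), (0,2), (1,1), (1,2)}
SC∖claimed = {(0,2)}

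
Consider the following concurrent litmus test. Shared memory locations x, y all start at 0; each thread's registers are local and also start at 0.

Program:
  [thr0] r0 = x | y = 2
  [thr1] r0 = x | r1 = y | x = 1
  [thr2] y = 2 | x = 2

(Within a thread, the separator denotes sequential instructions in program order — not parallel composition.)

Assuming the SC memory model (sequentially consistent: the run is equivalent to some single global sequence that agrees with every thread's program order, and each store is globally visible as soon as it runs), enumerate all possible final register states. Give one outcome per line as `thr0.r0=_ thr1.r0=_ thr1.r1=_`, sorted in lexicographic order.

thr0.r0=0 thr1.r0=0 thr1.r1=0
thr0.r0=0 thr1.r0=0 thr1.r1=2
thr0.r0=0 thr1.r0=2 thr1.r1=2
thr0.r0=1 thr1.r0=0 thr1.r1=0
thr0.r0=1 thr1.r0=0 thr1.r1=2
thr0.r0=1 thr1.r0=2 thr1.r1=2
thr0.r0=2 thr1.r0=0 thr1.r1=0
thr0.r0=2 thr1.r0=0 thr1.r1=2
thr0.r0=2 thr1.r0=2 thr1.r1=2

outcome vector order: (thr0.r0,thr1.r0,thr1.r1)
|SC outcomes| = 9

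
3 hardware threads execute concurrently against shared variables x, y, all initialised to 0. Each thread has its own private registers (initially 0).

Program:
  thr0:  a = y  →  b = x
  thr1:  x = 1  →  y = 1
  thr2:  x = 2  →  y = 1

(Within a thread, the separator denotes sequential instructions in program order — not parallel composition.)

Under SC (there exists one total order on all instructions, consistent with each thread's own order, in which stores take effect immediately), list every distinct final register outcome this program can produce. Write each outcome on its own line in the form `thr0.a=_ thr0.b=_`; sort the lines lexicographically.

thr0.a=0 thr0.b=0
thr0.a=0 thr0.b=1
thr0.a=0 thr0.b=2
thr0.a=1 thr0.b=1
thr0.a=1 thr0.b=2

outcome vector order: (thr0.a,thr0.b)
|SC outcomes| = 5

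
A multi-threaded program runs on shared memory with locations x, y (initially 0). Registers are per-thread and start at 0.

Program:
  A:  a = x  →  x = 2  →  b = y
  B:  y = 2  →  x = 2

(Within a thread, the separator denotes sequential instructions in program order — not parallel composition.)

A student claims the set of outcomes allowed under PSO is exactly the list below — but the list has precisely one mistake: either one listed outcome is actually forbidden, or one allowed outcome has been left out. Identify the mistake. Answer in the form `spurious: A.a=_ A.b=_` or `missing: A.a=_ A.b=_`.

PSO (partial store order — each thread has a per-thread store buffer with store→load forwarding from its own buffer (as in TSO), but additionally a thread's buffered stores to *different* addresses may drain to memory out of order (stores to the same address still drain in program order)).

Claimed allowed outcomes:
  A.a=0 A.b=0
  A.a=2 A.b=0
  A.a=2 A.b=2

outcome vector order: (A.a,A.b)
PSO: 4 outcomes — {(0,0), (0,2), (2,0), (2,2)}
PSO∖claimed = {(0,2)}

missing: A.a=0 A.b=2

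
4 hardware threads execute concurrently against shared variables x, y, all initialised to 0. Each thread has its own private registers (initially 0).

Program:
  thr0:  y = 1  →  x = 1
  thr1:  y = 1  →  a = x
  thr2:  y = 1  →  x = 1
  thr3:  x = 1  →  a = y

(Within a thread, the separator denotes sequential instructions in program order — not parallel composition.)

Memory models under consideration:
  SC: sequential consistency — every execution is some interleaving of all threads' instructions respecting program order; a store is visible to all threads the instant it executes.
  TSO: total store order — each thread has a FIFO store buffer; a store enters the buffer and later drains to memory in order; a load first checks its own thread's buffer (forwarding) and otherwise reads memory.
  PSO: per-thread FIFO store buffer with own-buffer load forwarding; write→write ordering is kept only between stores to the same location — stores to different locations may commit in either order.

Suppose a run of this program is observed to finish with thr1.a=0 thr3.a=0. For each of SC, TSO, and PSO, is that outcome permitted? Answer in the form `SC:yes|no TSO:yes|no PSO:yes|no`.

outcome vector order: (thr1.a,thr3.a)
[SC] allowed = {(0,1); (1,0); (1,1)}
[TSO] allowed = {(0,0); (0,1); (1,0); (1,1)}
[PSO] allowed = {(0,0); (0,1); (1,0); (1,1)}
target (0,0) ∈ {TSO,PSO}

SC:no TSO:yes PSO:yes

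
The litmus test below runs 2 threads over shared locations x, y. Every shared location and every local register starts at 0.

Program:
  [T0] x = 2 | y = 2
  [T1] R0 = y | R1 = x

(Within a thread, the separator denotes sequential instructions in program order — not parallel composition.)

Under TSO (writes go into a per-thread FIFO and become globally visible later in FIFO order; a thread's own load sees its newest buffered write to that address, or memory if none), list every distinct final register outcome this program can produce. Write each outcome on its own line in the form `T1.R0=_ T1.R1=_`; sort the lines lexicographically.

outcome vector order: (T1.R0,T1.R1)
|TSO outcomes| = 3

T1.R0=0 T1.R1=0
T1.R0=0 T1.R1=2
T1.R0=2 T1.R1=2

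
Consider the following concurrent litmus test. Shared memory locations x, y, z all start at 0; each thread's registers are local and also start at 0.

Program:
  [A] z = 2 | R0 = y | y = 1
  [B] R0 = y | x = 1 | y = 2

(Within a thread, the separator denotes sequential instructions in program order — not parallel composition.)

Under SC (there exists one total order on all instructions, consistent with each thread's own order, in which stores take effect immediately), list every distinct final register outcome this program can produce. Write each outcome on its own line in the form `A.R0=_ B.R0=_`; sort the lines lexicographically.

A.R0=0 B.R0=0
A.R0=0 B.R0=1
A.R0=2 B.R0=0

outcome vector order: (A.R0,B.R0)
|SC outcomes| = 3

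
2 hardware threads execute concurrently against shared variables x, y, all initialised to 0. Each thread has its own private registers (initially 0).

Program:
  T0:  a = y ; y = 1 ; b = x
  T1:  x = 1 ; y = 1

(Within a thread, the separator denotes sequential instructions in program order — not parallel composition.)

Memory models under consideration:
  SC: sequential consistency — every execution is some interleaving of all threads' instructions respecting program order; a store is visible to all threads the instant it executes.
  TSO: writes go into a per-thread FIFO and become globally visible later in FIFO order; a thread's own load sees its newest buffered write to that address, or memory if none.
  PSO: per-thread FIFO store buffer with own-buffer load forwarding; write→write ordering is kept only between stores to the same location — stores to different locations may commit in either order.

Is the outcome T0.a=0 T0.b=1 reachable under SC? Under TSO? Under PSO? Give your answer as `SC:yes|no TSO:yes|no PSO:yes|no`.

outcome vector order: (T0.a,T0.b)
SC (3): (0,0) (0,1) (1,1)
TSO (3): (0,0) (0,1) (1,1)
PSO (4): (0,0) (0,1) (1,0) (1,1)
target (0,1) ∈ {SC,TSO,PSO}

SC:yes TSO:yes PSO:yes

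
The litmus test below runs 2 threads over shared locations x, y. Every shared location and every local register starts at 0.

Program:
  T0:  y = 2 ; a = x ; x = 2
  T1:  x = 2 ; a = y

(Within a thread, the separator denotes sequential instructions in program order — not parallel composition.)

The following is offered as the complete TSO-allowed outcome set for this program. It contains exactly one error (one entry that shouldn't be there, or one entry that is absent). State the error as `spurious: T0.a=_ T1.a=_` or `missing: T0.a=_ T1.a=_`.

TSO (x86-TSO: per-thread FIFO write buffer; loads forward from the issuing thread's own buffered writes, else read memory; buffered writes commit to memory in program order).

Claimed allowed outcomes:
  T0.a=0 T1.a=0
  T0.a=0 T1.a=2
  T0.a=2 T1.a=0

outcome vector order: (T0.a,T1.a)
TSO (4): (0,0), (0,2), (2,0), (2,2)
TSO∖claimed = {(2,2)}

missing: T0.a=2 T1.a=2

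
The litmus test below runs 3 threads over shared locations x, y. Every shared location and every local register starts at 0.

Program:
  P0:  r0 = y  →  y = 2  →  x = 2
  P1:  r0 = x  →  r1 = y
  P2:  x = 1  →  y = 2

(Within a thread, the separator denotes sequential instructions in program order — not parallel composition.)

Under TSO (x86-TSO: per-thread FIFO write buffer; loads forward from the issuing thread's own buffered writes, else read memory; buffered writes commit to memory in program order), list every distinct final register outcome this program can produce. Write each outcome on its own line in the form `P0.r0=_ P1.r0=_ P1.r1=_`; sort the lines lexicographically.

P0.r0=0 P1.r0=0 P1.r1=0
P0.r0=0 P1.r0=0 P1.r1=2
P0.r0=0 P1.r0=1 P1.r1=0
P0.r0=0 P1.r0=1 P1.r1=2
P0.r0=0 P1.r0=2 P1.r1=2
P0.r0=2 P1.r0=0 P1.r1=0
P0.r0=2 P1.r0=0 P1.r1=2
P0.r0=2 P1.r0=1 P1.r1=0
P0.r0=2 P1.r0=1 P1.r1=2
P0.r0=2 P1.r0=2 P1.r1=2

outcome vector order: (P0.r0,P1.r0,P1.r1)
|TSO outcomes| = 10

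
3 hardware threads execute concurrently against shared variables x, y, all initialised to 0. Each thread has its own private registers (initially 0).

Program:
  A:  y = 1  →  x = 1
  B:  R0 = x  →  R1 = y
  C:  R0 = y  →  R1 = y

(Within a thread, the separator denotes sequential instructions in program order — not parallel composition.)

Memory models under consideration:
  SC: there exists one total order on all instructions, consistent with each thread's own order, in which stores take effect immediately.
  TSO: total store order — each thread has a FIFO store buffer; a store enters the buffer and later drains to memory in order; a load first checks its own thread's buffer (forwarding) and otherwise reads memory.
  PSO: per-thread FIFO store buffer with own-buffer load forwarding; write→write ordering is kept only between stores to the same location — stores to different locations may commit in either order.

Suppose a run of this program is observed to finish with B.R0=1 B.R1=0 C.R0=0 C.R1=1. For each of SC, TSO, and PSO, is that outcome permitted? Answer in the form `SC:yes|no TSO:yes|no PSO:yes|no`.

SC:no TSO:no PSO:yes

outcome vector order: (B.R0,B.R1,C.R0,C.R1)
SC (9): (0,0,0,0); (0,0,0,1); (0,0,1,1); (0,1,0,0); (0,1,0,1); (0,1,1,1); (1,1,0,0); (1,1,0,1); (1,1,1,1)
TSO (9): (0,0,0,0); (0,0,0,1); (0,0,1,1); (0,1,0,0); (0,1,0,1); (0,1,1,1); (1,1,0,0); (1,1,0,1); (1,1,1,1)
PSO (12): (0,0,0,0); (0,0,0,1); (0,0,1,1); (0,1,0,0); (0,1,0,1); (0,1,1,1); (1,0,0,0); (1,0,0,1); (1,0,1,1); (1,1,0,0); (1,1,0,1); (1,1,1,1)
target (1,0,0,1) ∈ {PSO}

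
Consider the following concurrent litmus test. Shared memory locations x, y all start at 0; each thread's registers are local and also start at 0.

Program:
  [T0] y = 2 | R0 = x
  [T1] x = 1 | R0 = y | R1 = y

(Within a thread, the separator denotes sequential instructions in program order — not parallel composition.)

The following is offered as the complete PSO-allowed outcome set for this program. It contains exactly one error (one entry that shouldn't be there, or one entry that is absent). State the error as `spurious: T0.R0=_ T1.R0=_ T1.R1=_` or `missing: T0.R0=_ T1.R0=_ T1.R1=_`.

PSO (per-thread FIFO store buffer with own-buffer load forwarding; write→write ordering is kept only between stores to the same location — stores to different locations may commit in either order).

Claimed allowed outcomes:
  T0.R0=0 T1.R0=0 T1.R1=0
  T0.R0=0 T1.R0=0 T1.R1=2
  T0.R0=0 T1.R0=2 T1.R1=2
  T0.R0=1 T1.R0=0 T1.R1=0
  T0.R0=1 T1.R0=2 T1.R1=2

outcome vector order: (T0.R0,T1.R0,T1.R1)
PSO (6): 0/0/0, 0/0/2, 0/2/2, 1/0/0, 1/0/2, 1/2/2
PSO∖claimed = {1/0/2}

missing: T0.R0=1 T1.R0=0 T1.R1=2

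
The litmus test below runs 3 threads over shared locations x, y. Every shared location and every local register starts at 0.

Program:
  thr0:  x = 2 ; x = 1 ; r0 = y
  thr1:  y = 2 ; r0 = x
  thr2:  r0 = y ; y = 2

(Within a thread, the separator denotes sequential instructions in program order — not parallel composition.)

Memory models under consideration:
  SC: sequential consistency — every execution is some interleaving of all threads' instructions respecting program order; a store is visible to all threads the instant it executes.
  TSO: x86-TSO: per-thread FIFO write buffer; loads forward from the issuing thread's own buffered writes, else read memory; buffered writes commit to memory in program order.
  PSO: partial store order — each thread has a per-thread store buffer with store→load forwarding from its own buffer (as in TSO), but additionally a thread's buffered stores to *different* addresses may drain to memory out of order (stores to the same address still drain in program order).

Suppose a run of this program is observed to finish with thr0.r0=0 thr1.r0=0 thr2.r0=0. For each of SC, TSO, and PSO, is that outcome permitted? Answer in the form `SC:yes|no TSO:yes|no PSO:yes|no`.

SC:no TSO:yes PSO:yes

outcome vector order: (thr0.r0,thr1.r0,thr2.r0)
under SC → 010; 012; 200; 202; 210; 212; 220; 222
under TSO → 000; 002; 010; 012; 020; 022; 200; 202; 210; 212; 220; 222
under PSO → 000; 002; 010; 012; 020; 022; 200; 202; 210; 212; 220; 222
target 000 ∈ {TSO,PSO}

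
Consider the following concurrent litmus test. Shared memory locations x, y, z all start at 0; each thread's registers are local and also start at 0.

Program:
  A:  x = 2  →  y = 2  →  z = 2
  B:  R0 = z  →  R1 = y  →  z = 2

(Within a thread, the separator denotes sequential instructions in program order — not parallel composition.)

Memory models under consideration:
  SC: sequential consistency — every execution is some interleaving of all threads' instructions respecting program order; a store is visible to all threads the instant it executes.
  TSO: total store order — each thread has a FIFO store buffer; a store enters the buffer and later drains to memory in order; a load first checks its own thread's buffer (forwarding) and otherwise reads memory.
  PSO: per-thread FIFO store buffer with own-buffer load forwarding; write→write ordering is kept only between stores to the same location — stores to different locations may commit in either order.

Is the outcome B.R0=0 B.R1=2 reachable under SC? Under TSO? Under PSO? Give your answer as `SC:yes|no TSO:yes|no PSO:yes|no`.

SC:yes TSO:yes PSO:yes

outcome vector order: (B.R0,B.R1)
under SC → 00; 02; 22
under TSO → 00; 02; 22
under PSO → 00; 02; 20; 22
target 02 ∈ {SC,TSO,PSO}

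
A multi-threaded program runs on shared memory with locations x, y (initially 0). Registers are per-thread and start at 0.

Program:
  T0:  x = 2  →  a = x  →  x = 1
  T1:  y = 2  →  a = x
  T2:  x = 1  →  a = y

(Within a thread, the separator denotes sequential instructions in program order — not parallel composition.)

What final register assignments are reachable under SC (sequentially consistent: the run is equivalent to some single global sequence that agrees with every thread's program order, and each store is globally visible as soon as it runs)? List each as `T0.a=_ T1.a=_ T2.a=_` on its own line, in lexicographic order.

outcome vector order: (T0.a,T1.a,T2.a)
|SC outcomes| = 9

T0.a=1 T1.a=0 T2.a=2
T0.a=1 T1.a=1 T2.a=0
T0.a=1 T1.a=1 T2.a=2
T0.a=1 T1.a=2 T2.a=2
T0.a=2 T1.a=0 T2.a=2
T0.a=2 T1.a=1 T2.a=0
T0.a=2 T1.a=1 T2.a=2
T0.a=2 T1.a=2 T2.a=0
T0.a=2 T1.a=2 T2.a=2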